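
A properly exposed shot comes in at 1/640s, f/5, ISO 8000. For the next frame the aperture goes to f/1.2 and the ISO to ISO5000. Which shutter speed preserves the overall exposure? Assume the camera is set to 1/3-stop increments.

Aperture: f/5 → f/4.5 → f/4 → f/3.5 → f/3.2 → f/2.8 → f/2.5 → f/2.2 → f/2 → f/1.8 → f/1.6 → f/1.4 → f/1.2 — 4 stops opened up (brighter).
ISO: 8000 → 6400 → 5000 — 2/3 stop lower (darker).
Net change so far: 3 1/3 stops brighter. Offset with the shutter speed: 1/640 → 1/800 → 1/1000 → 1/1250 → 1/1600 → 1/2000 → 1/2500 → 1/3200 → 1/4000 → 1/5000 → 1/6400.

1/6400s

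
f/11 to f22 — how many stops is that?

2 stops

f/11 → f/16 → f/22 — count the steps: 2 stops.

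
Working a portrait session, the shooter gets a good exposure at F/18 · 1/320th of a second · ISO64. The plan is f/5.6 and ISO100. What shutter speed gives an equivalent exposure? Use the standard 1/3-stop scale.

1/5000s

Aperture: f/18 → f/16 → f/14 → f/13 → f/11 → f/10 → f/9 → f/8 → f/7.1 → f/6.3 → f/5.6 — 3 1/3 stops opened up (brighter).
ISO: 64 → 80 → 100 — 2/3 stop raised (brighter).
Net change so far: 4 stops brighter. Offset with the shutter speed: 1/320 → 1/400 → 1/500 → 1/640 → 1/800 → 1/1000 → 1/1250 → 1/1600 → 1/2000 → 1/2500 → 1/3200 → 1/4000 → 1/5000.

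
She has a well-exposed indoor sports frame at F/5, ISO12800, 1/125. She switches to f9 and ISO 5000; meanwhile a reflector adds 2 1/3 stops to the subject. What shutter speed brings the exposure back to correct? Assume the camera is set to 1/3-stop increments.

Scene light: 2 1/3 stops brighter.
Aperture: f/5 → f/5.6 → f/6.3 → f/7.1 → f/8 → f/9 — 1 2/3 stops smaller aperture (darker).
ISO: 12800 → 10000 → 8000 → 6400 → 5000 — 1 1/3 stops lower (darker).
Net so far: 2/3 stop darker. Shutter speed: 1/125 → 1/100 → 1/80.

1/80s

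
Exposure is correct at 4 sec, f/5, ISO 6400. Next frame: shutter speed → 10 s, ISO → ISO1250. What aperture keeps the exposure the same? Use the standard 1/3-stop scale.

f/3.5

Shutter speed: 4 → 5 → 6 → 8 → 10 — 1 1/3 stops longer (brighter).
ISO: 6400 → 5000 → 4000 → 3200 → 2500 → 2000 → 1600 → 1250 — 2 1/3 stops lower (darker).
Net change so far: 1 stop darker. Offset with the aperture: f/5 → f/4.5 → f/4 → f/3.5.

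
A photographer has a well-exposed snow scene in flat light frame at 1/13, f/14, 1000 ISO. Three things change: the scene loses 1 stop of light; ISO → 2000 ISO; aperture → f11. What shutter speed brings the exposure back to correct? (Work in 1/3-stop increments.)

1/20s

Scene light: 1 stop darker.
ISO: 1000 → 1250 → 1600 → 2000 — 1 stop raised (brighter).
Aperture: f/14 → f/13 → f/11 — 2/3 stop larger aperture (brighter).
Net so far: 2/3 stop brighter. Shutter speed: 1/13 → 1/15 → 1/20.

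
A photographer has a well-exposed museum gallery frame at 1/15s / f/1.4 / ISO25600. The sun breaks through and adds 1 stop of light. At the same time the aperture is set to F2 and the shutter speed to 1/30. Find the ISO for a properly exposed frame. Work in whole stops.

Scene light: 1 stop brighter.
Aperture: f/1.4 → f/2 — 1 stop narrower (darker).
Shutter speed: 1/15 → 1/30 — 1 stop faster (darker).
Net so far: 1 stop darker. ISO: 25600 → 51200.

ISO 51200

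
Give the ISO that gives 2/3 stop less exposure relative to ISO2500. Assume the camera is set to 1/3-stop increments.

ISO 1600

ISO: 2500 → 2000 → 1600 — 2/3 stop dropped (darker).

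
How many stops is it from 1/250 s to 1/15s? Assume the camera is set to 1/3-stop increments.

4 stops

1/250 → 1/200 → 1/160 → 1/125 → 1/100 → 1/80 → 1/60 → 1/50 → 1/40 → 1/30 → 1/25 → 1/20 → 1/15 — count the steps: 12 third-stops = 4 stops.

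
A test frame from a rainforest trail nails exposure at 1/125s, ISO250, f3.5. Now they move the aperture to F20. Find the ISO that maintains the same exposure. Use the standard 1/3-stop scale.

ISO 8000

Aperture: f/3.5 → f/4 → f/4.5 → f/5 → f/5.6 → f/6.3 → f/7.1 → f/8 → f/9 → f/10 → f/11 → f/13 → f/14 → f/16 → f/18 → f/20 — 5 stops smaller aperture (darker).
Need 5 stops brighter from the ISO: 250 → 320 → 400 → 500 → 640 → 800 → 1000 → 1250 → 1600 → 2000 → 2500 → 3200 → 4000 → 5000 → 6400 → 8000.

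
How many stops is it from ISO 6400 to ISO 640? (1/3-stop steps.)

3 1/3 stops

6400 → 5000 → 4000 → 3200 → 2500 → 2000 → 1600 → 1250 → 1000 → 800 → 640 — count the steps: 10 third-stops = 3 1/3 stops.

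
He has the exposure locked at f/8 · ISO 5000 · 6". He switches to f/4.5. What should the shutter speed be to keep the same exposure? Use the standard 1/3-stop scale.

2 s

Aperture: f/8 → f/7.1 → f/6.3 → f/5.6 → f/5 → f/4.5 — 1 2/3 stops opened up (brighter).
Need 1 2/3 stops darker from the shutter speed: 6 → 5 → 4 → 3.2 → 2.5 → 2.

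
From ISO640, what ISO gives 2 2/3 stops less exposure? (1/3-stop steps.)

ISO: 640 → 500 → 400 → 320 → 250 → 200 → 160 → 125 → 100 — 2 2/3 stops lower (darker).

ISO 100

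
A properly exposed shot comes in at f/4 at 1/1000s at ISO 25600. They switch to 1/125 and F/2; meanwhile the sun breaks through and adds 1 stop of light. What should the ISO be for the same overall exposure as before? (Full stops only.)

ISO 400

Scene light: 1 stop brighter.
Shutter speed: 1/1000 → 1/500 → 1/250 → 1/125 — 3 stops longer (brighter).
Aperture: f/4 → f/2.8 → f/2 — 2 stops wider (brighter).
Net so far: 6 stops brighter. ISO: 25600 → 12800 → 6400 → 3200 → 1600 → 800 → 400.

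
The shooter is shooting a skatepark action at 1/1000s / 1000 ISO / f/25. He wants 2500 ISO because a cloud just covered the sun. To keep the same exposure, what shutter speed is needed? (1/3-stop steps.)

ISO: 1000 → 1250 → 1600 → 2000 → 2500 — 1 1/3 stops raised (brighter).
Need 1 1/3 stops darker from the shutter speed: 1/1000 → 1/1250 → 1/1600 → 1/2000 → 1/2500.

1/2500s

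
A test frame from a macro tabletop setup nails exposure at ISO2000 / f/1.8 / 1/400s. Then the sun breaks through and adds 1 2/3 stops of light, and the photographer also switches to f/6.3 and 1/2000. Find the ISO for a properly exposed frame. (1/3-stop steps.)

Scene light: 1 2/3 stops brighter.
Aperture: f/1.8 → f/2 → f/2.2 → f/2.5 → f/2.8 → f/3.2 → f/3.5 → f/4 → f/4.5 → f/5 → f/5.6 → f/6.3 — 3 2/3 stops smaller aperture (darker).
Shutter speed: 1/400 → 1/500 → 1/640 → 1/800 → 1/1000 → 1/1250 → 1/1600 → 1/2000 — 2 1/3 stops faster (darker).
Net so far: 4 1/3 stops darker. ISO: 2000 → 2500 → 3200 → 4000 → 5000 → 6400 → 8000 → 10000 → 12800 → 16000 → 20000 → 25600 → 32000 → 40000.

ISO 40000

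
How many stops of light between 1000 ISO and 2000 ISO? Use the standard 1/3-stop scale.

1 stop

1000 → 1250 → 1600 → 2000 — count the steps: 3 third-stops = 1 stop.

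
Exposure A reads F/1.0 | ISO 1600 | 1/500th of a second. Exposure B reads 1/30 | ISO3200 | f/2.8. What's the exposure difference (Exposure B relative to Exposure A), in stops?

2 stops brighter

Aperture: f/1.0 → f/1.4 → f/2 → f/2.8 — 3 stops stopped down (darker).
Shutter speed: 1/500 → 1/250 → 1/125 → 1/60 → 1/30 — 4 stops slower (brighter).
ISO: 1600 → 3200 — 1 stop higher (brighter).
Net: −3 +4 +1 = +2 stops.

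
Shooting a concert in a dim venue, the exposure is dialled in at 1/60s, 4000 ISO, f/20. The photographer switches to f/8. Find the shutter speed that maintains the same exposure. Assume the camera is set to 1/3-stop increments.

Aperture: f/20 → f/18 → f/16 → f/14 → f/13 → f/11 → f/10 → f/9 → f/8 — 2 2/3 stops opened up (brighter).
Need 2 2/3 stops darker from the shutter speed: 1/60 → 1/80 → 1/100 → 1/125 → 1/160 → 1/200 → 1/250 → 1/320 → 1/400.

1/400s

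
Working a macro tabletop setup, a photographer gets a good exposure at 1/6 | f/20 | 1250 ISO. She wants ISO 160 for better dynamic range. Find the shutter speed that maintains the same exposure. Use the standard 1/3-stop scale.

1.3 s

ISO: 1250 → 1000 → 800 → 640 → 500 → 400 → 320 → 250 → 200 → 160 — 3 stops lower (darker).
Need 3 stops brighter from the shutter speed: 1/6 → 1/5 → 1/4 → 0.3 → 0.4 → 0.5 → 0.6 → 0.8 → 1 → 1.3.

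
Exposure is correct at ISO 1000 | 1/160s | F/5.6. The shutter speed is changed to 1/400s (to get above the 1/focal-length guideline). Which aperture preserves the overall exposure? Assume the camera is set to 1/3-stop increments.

f/3.5

Shutter speed: 1/160 → 1/200 → 1/250 → 1/320 → 1/400 — 1 1/3 stops faster (darker).
Need 1 1/3 stops brighter from the aperture: f/5.6 → f/5 → f/4.5 → f/4 → f/3.5.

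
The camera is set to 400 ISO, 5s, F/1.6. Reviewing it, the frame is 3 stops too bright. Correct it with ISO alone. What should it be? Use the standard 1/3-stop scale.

ISO 50

Overexposed by 3 stops → need 3 stops darker.
ISO: 400 → 320 → 250 → 200 → 160 → 125 → 100 → 80 → 64 → 50.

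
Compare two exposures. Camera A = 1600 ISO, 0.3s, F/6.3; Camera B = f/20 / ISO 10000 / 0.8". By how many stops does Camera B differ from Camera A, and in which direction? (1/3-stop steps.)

Aperture: f/6.3 → f/7.1 → f/8 → f/9 → f/10 → f/11 → f/13 → f/14 → f/16 → f/18 → f/20 — 3 1/3 stops smaller aperture (darker).
Shutter speed: 0.3 → 0.4 → 0.5 → 0.6 → 0.8 — 1 1/3 stops slower (brighter).
ISO: 1600 → 2000 → 2500 → 3200 → 4000 → 5000 → 6400 → 8000 → 10000 — 2 2/3 stops raised (brighter).
Net: −3 1/3 +1 1/3 +2 2/3 = +2/3 stops.

2/3 stop brighter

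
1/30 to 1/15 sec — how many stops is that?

1/30 → 1/15 — count the steps: 1 stop.

1 stop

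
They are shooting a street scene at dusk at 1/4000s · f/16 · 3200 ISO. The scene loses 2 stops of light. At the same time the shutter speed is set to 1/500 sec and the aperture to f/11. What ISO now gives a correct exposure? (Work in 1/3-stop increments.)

ISO 800

Scene light: 2 stops darker.
Shutter speed: 1/4000 → 1/3200 → 1/2500 → 1/2000 → 1/1600 → 1/1250 → 1/1000 → 1/800 → 1/640 → 1/500 — 3 stops slower (brighter).
Aperture: f/16 → f/14 → f/13 → f/11 — 1 stop wider (brighter).
Net so far: 2 stops brighter. ISO: 3200 → 2500 → 2000 → 1600 → 1250 → 1000 → 800.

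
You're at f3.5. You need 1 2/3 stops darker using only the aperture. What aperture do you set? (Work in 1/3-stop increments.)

f/6.3

Aperture: f/3.5 → f/4 → f/4.5 → f/5 → f/5.6 → f/6.3 — 1 2/3 stops stopped down (darker).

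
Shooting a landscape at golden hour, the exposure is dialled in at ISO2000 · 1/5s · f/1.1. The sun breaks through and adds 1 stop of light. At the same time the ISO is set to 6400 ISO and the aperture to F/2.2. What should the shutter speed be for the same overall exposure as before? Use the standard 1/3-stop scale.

1/8s

Scene light: 1 stop brighter.
ISO: 2000 → 2500 → 3200 → 4000 → 5000 → 6400 — 1 2/3 stops raised (brighter).
Aperture: f/1.1 → f/1.2 → f/1.4 → f/1.6 → f/1.8 → f/2 → f/2.2 — 2 stops stopped down (darker).
Net so far: 2/3 stop brighter. Shutter speed: 1/5 → 1/6 → 1/8.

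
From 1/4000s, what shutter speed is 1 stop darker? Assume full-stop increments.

Shutter speed: 1/4000 → 1/8000 — 1 stop faster (darker).

1/8000s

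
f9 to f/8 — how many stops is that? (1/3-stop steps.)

f/9 → f/8 — count the steps: 1 third-stops = 1/3 stop.

1/3 stop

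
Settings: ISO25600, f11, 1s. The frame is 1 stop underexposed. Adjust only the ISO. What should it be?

Underexposed by 1 stop → need 1 stop brighter.
ISO: 25600 → 51200.

ISO 51200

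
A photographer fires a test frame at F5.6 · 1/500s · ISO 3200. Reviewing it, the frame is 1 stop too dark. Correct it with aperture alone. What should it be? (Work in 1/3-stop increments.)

Underexposed by 1 stop → need 1 stop brighter.
Aperture: f/5.6 → f/5 → f/4.5 → f/4.

f/4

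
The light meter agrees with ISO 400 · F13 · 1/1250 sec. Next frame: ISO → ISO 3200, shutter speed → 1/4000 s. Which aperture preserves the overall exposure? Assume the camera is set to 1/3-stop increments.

f/20

ISO: 400 → 500 → 640 → 800 → 1000 → 1250 → 1600 → 2000 → 2500 → 3200 — 3 stops raised (brighter).
Shutter speed: 1/1250 → 1/1600 → 1/2000 → 1/2500 → 1/3200 → 1/4000 — 1 2/3 stops shorter (darker).
Net change so far: 1 1/3 stops brighter. Offset with the aperture: f/13 → f/14 → f/16 → f/18 → f/20.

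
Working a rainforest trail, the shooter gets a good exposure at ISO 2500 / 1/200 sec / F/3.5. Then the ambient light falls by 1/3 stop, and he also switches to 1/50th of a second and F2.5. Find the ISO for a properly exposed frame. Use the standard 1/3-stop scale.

ISO 400

Scene light: 1/3 stop darker.
Shutter speed: 1/200 → 1/160 → 1/125 → 1/100 → 1/80 → 1/60 → 1/50 — 2 stops slower (brighter).
Aperture: f/3.5 → f/3.2 → f/2.8 → f/2.5 — 1 stop larger aperture (brighter).
Net so far: 2 2/3 stops brighter. ISO: 2500 → 2000 → 1600 → 1250 → 1000 → 800 → 640 → 500 → 400.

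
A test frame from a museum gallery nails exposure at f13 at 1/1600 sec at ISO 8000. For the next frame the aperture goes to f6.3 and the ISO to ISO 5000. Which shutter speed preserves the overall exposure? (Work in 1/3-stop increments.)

1/4000s

Aperture: f/13 → f/11 → f/10 → f/9 → f/8 → f/7.1 → f/6.3 — 2 stops larger aperture (brighter).
ISO: 8000 → 6400 → 5000 — 2/3 stop dropped (darker).
Net change so far: 1 1/3 stops brighter. Offset with the shutter speed: 1/1600 → 1/2000 → 1/2500 → 1/3200 → 1/4000.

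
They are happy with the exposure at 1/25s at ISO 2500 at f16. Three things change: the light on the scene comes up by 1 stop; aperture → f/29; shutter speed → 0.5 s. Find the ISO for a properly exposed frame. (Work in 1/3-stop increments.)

Scene light: 1 stop brighter.
Aperture: f/16 → f/18 → f/20 → f/22 → f/25 → f/29 — 1 2/3 stops narrower (darker).
Shutter speed: 1/25 → 1/20 → 1/15 → 1/13 → 1/10 → 1/8 → 1/6 → 1/5 → 1/4 → 0.3 → 0.4 → 0.5 — 3 2/3 stops slower (brighter).
Net so far: 3 stops brighter. ISO: 2500 → 2000 → 1600 → 1250 → 1000 → 800 → 640 → 500 → 400 → 320.

ISO 320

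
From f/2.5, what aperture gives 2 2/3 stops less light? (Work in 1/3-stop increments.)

Aperture: f/2.5 → f/2.8 → f/3.2 → f/3.5 → f/4 → f/4.5 → f/5 → f/5.6 → f/6.3 — 2 2/3 stops stopped down (darker).

f/6.3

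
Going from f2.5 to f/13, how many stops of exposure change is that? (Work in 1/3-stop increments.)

4 2/3 stops

f/2.5 → f/2.8 → f/3.2 → f/3.5 → f/4 → f/4.5 → f/5 → f/5.6 → f/6.3 → f/7.1 → f/8 → f/9 → f/10 → f/11 → f/13 — count the steps: 14 third-stops = 4 2/3 stops.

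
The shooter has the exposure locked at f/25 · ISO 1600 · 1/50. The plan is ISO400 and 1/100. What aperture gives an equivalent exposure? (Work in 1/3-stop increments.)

ISO: 1600 → 1250 → 1000 → 800 → 640 → 500 → 400 — 2 stops dropped (darker).
Shutter speed: 1/50 → 1/60 → 1/80 → 1/100 — 1 stop faster (darker).
Net change so far: 3 stops darker. Offset with the aperture: f/25 → f/22 → f/20 → f/18 → f/16 → f/14 → f/13 → f/11 → f/10 → f/9.

f/9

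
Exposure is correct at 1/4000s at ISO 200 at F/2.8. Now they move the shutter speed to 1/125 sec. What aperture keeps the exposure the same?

f/16

Shutter speed: 1/4000 → 1/2000 → 1/1000 → 1/500 → 1/250 → 1/125 — 5 stops slower (brighter).
Need 5 stops darker from the aperture: f/2.8 → f/4 → f/5.6 → f/8 → f/11 → f/16.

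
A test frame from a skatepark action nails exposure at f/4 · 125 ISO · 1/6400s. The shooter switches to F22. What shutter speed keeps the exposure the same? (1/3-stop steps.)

1/200s

Aperture: f/4 → f/4.5 → f/5 → f/5.6 → f/6.3 → f/7.1 → f/8 → f/9 → f/10 → f/11 → f/13 → f/14 → f/16 → f/18 → f/20 → f/22 — 5 stops smaller aperture (darker).
Need 5 stops brighter from the shutter speed: 1/6400 → 1/5000 → 1/4000 → 1/3200 → 1/2500 → 1/2000 → 1/1600 → 1/1250 → 1/1000 → 1/800 → 1/640 → 1/500 → 1/400 → 1/320 → 1/250 → 1/200.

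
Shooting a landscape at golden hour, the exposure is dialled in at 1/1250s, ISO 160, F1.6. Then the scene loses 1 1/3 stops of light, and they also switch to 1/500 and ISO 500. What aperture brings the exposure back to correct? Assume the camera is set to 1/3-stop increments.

f/2.8

Scene light: 1 1/3 stops darker.
Shutter speed: 1/1250 → 1/1000 → 1/800 → 1/640 → 1/500 — 1 1/3 stops slower (brighter).
ISO: 160 → 200 → 250 → 320 → 400 → 500 — 1 2/3 stops raised (brighter).
Net so far: 1 2/3 stops brighter. Aperture: f/1.6 → f/1.8 → f/2 → f/2.2 → f/2.5 → f/2.8.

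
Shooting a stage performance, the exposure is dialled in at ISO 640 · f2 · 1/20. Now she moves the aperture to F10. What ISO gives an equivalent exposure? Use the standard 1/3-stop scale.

Aperture: f/2 → f/2.2 → f/2.5 → f/2.8 → f/3.2 → f/3.5 → f/4 → f/4.5 → f/5 → f/5.6 → f/6.3 → f/7.1 → f/8 → f/9 → f/10 — 4 2/3 stops narrower (darker).
Need 4 2/3 stops brighter from the ISO: 640 → 800 → 1000 → 1250 → 1600 → 2000 → 2500 → 3200 → 4000 → 5000 → 6400 → 8000 → 10000 → 12800 → 16000.

ISO 16000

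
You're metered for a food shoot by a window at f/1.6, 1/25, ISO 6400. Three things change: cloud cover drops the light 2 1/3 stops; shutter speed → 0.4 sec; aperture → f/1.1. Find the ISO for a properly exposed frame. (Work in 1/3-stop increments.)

Scene light: 2 1/3 stops darker.
Shutter speed: 1/25 → 1/20 → 1/15 → 1/13 → 1/10 → 1/8 → 1/6 → 1/5 → 1/4 → 0.3 → 0.4 — 3 1/3 stops slower (brighter).
Aperture: f/1.6 → f/1.4 → f/1.2 → f/1.1 — 1 stop wider (brighter).
Net so far: 2 stops brighter. ISO: 6400 → 5000 → 4000 → 3200 → 2500 → 2000 → 1600.

ISO 1600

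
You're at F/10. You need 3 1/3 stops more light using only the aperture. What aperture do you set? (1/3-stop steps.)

Aperture: f/10 → f/9 → f/8 → f/7.1 → f/6.3 → f/5.6 → f/5 → f/4.5 → f/4 → f/3.5 → f/3.2 — 3 1/3 stops larger aperture (brighter).

f/3.2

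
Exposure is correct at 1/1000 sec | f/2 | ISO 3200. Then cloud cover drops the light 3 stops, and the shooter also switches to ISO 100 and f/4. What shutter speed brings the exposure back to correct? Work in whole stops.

Scene light: 3 stops darker.
ISO: 3200 → 1600 → 800 → 400 → 200 → 100 — 5 stops dropped (darker).
Aperture: f/2 → f/2.8 → f/4 — 2 stops stopped down (darker).
Net so far: 10 stops darker. Shutter speed: 1/1000 → 1/500 → 1/250 → 1/125 → 1/60 → 1/30 → 1/15 → 1/8 → 1/4 → 1/2 → 1.

1 s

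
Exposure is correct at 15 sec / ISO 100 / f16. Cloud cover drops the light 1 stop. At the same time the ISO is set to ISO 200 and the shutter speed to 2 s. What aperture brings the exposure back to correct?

Scene light: 1 stop darker.
ISO: 100 → 200 — 1 stop raised (brighter).
Shutter speed: 15 → 8 → 4 → 2 — 3 stops shorter (darker).
Net so far: 3 stops darker. Aperture: f/16 → f/11 → f/8 → f/5.6.

f/5.6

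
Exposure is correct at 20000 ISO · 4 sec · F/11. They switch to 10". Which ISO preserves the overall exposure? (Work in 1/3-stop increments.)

ISO 8000

Shutter speed: 4 → 5 → 6 → 8 → 10 — 1 1/3 stops longer (brighter).
Need 1 1/3 stops darker from the ISO: 20000 → 16000 → 12800 → 10000 → 8000.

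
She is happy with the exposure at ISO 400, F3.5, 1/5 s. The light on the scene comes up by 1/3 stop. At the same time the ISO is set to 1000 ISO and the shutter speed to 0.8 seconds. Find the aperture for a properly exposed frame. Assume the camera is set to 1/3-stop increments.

Scene light: 1/3 stop brighter.
ISO: 400 → 500 → 640 → 800 → 1000 — 1 1/3 stops higher (brighter).
Shutter speed: 1/5 → 1/4 → 0.3 → 0.4 → 0.5 → 0.6 → 0.8 — 2 stops slower (brighter).
Net so far: 3 2/3 stops brighter. Aperture: f/3.5 → f/4 → f/4.5 → f/5 → f/5.6 → f/6.3 → f/7.1 → f/8 → f/9 → f/10 → f/11 → f/13.

f/13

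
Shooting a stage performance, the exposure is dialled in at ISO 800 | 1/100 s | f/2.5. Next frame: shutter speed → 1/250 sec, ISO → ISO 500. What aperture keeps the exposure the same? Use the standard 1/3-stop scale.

f/1.2

Shutter speed: 1/100 → 1/125 → 1/160 → 1/200 → 1/250 — 1 1/3 stops shorter (darker).
ISO: 800 → 640 → 500 — 2/3 stop lower (darker).
Net change so far: 2 stops darker. Offset with the aperture: f/2.5 → f/2.2 → f/2 → f/1.8 → f/1.6 → f/1.4 → f/1.2.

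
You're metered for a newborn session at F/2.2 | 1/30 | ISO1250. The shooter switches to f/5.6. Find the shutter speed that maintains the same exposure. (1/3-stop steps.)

1/5s

Aperture: f/2.2 → f/2.5 → f/2.8 → f/3.2 → f/3.5 → f/4 → f/4.5 → f/5 → f/5.6 — 2 2/3 stops smaller aperture (darker).
Need 2 2/3 stops brighter from the shutter speed: 1/30 → 1/25 → 1/20 → 1/15 → 1/13 → 1/10 → 1/8 → 1/6 → 1/5.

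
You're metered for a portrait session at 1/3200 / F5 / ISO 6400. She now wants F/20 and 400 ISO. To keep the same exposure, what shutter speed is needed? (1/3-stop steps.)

Aperture: f/5 → f/5.6 → f/6.3 → f/7.1 → f/8 → f/9 → f/10 → f/11 → f/13 → f/14 → f/16 → f/18 → f/20 — 4 stops smaller aperture (darker).
ISO: 6400 → 5000 → 4000 → 3200 → 2500 → 2000 → 1600 → 1250 → 1000 → 800 → 640 → 500 → 400 — 4 stops lower (darker).
Net change so far: 8 stops darker. Offset with the shutter speed: 1/3200 → 1/2500 → 1/2000 → 1/1600 → 1/1250 → 1/1000 → 1/800 → 1/640 → 1/500 → 1/400 → 1/320 → 1/250 → 1/200 → 1/160 → 1/125 → 1/100 → 1/80 → 1/60 → 1/50 → 1/40 → 1/30 → 1/25 → 1/20 → 1/15 → 1/13.

1/13s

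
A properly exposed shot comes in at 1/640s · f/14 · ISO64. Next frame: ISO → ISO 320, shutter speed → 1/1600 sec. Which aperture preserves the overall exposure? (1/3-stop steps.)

ISO: 64 → 80 → 100 → 125 → 160 → 200 → 250 → 320 — 2 1/3 stops higher (brighter).
Shutter speed: 1/640 → 1/800 → 1/1000 → 1/1250 → 1/1600 — 1 1/3 stops faster (darker).
Net change so far: 1 stop brighter. Offset with the aperture: f/14 → f/16 → f/18 → f/20.

f/20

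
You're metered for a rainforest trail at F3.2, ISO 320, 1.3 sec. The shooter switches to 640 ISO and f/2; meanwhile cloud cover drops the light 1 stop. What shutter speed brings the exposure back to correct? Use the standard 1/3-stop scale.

0.5 s

Scene light: 1 stop darker.
ISO: 320 → 400 → 500 → 640 — 1 stop higher (brighter).
Aperture: f/3.2 → f/2.8 → f/2.5 → f/2.2 → f/2 — 1 1/3 stops larger aperture (brighter).
Net so far: 1 1/3 stops brighter. Shutter speed: 1.3 → 1 → 0.8 → 0.6 → 0.5.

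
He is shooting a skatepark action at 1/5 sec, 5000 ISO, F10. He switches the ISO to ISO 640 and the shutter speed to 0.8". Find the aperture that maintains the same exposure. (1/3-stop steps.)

f/7.1

ISO: 5000 → 4000 → 3200 → 2500 → 2000 → 1600 → 1250 → 1000 → 800 → 640 — 3 stops dropped (darker).
Shutter speed: 1/5 → 1/4 → 0.3 → 0.4 → 0.5 → 0.6 → 0.8 — 2 stops slower (brighter).
Net change so far: 1 stop darker. Offset with the aperture: f/10 → f/9 → f/8 → f/7.1.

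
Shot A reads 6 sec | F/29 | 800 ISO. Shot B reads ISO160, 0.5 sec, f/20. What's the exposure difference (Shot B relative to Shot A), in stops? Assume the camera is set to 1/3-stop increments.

Aperture: f/29 → f/25 → f/22 → f/20 — 1 stop larger aperture (brighter).
Shutter speed: 6 → 5 → 4 → 3.2 → 2.5 → 2 → 1.6 → 1.3 → 1 → 0.8 → 0.6 → 0.5 — 3 2/3 stops shorter (darker).
ISO: 800 → 640 → 500 → 400 → 320 → 250 → 200 → 160 — 2 1/3 stops dropped (darker).
Net: +1 −3 2/3 −2 1/3 = −5 stops.

5 stops darker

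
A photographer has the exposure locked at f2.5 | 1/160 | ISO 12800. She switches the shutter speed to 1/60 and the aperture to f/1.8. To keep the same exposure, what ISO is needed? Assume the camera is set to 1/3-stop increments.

Shutter speed: 1/160 → 1/125 → 1/100 → 1/80 → 1/60 — 1 1/3 stops slower (brighter).
Aperture: f/2.5 → f/2.2 → f/2 → f/1.8 — 1 stop wider (brighter).
Net change so far: 2 1/3 stops brighter. Offset with the ISO: 12800 → 10000 → 8000 → 6400 → 5000 → 4000 → 3200 → 2500.

ISO 2500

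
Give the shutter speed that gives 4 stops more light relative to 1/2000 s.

Shutter speed: 1/2000 → 1/1000 → 1/500 → 1/250 → 1/125 — 4 stops longer (brighter).

1/125s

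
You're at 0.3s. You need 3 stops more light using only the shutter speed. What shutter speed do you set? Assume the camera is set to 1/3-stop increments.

2.5 s

Shutter speed: 0.3 → 0.4 → 0.5 → 0.6 → 0.8 → 1 → 1.3 → 1.6 → 2 → 2.5 — 3 stops longer (brighter).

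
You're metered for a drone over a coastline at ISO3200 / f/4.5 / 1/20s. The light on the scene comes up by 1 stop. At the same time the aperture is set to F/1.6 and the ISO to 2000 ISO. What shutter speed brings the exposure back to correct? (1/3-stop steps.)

Scene light: 1 stop brighter.
Aperture: f/4.5 → f/4 → f/3.5 → f/3.2 → f/2.8 → f/2.5 → f/2.2 → f/2 → f/1.8 → f/1.6 — 3 stops opened up (brighter).
ISO: 3200 → 2500 → 2000 — 2/3 stop lower (darker).
Net so far: 3 1/3 stops brighter. Shutter speed: 1/20 → 1/25 → 1/30 → 1/40 → 1/50 → 1/60 → 1/80 → 1/100 → 1/125 → 1/160 → 1/200.

1/200s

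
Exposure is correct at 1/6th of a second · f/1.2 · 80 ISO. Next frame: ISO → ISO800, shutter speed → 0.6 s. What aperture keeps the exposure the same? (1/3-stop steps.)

ISO: 80 → 100 → 125 → 160 → 200 → 250 → 320 → 400 → 500 → 640 → 800 — 3 1/3 stops higher (brighter).
Shutter speed: 1/6 → 1/5 → 1/4 → 0.3 → 0.4 → 0.5 → 0.6 — 2 stops longer (brighter).
Net change so far: 5 1/3 stops brighter. Offset with the aperture: f/1.2 → f/1.4 → f/1.6 → f/1.8 → f/2 → f/2.2 → f/2.5 → f/2.8 → f/3.2 → f/3.5 → f/4 → f/4.5 → f/5 → f/5.6 → f/6.3 → f/7.1 → f/8.

f/8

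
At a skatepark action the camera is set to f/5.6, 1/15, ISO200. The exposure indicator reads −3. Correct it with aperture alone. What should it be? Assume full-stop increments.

f/2

Underexposed by 3 stops → need 3 stops brighter.
Aperture: f/5.6 → f/4 → f/2.8 → f/2.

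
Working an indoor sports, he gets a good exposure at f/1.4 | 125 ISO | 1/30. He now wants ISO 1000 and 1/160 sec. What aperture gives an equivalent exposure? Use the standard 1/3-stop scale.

ISO: 125 → 160 → 200 → 250 → 320 → 400 → 500 → 640 → 800 → 1000 — 3 stops higher (brighter).
Shutter speed: 1/30 → 1/40 → 1/50 → 1/60 → 1/80 → 1/100 → 1/125 → 1/160 — 2 1/3 stops shorter (darker).
Net change so far: 2/3 stop brighter. Offset with the aperture: f/1.4 → f/1.6 → f/1.8.

f/1.8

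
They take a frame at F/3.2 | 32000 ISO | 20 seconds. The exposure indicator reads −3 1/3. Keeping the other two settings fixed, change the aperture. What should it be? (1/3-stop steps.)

f/1.0

Underexposed by 3 1/3 stops → need 3 1/3 stops brighter.
Aperture: f/3.2 → f/2.8 → f/2.5 → f/2.2 → f/2 → f/1.8 → f/1.6 → f/1.4 → f/1.2 → f/1.1 → f/1.0.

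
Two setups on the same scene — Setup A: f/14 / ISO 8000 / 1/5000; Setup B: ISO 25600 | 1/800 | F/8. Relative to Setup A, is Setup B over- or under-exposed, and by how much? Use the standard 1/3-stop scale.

6 stops brighter

Aperture: f/14 → f/13 → f/11 → f/10 → f/9 → f/8 — 1 2/3 stops larger aperture (brighter).
Shutter speed: 1/5000 → 1/4000 → 1/3200 → 1/2500 → 1/2000 → 1/1600 → 1/1250 → 1/1000 → 1/800 — 2 2/3 stops slower (brighter).
ISO: 8000 → 10000 → 12800 → 16000 → 20000 → 25600 — 1 2/3 stops raised (brighter).
Net: +1 2/3 +2 2/3 +1 2/3 = +6 stops.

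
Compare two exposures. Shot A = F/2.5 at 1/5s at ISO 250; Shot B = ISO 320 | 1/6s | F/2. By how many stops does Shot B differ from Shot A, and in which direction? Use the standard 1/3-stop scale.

Aperture: f/2.5 → f/2.2 → f/2 — 2/3 stop opened up (brighter).
Shutter speed: 1/5 → 1/6 — 1/3 stop faster (darker).
ISO: 250 → 320 — 1/3 stop higher (brighter).
Net: +2/3 −1/3 +1/3 = +2/3 stops.

2/3 stop brighter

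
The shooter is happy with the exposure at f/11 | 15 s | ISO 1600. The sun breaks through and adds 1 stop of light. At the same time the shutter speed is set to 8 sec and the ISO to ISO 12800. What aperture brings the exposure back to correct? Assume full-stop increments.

f/32

Scene light: 1 stop brighter.
Shutter speed: 15 → 8 — 1 stop faster (darker).
ISO: 1600 → 3200 → 6400 → 12800 — 3 stops raised (brighter).
Net so far: 3 stops brighter. Aperture: f/11 → f/16 → f/22 → f/32.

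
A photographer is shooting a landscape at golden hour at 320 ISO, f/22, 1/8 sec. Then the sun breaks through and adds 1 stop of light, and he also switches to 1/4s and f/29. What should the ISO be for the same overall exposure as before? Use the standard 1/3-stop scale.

ISO 125

Scene light: 1 stop brighter.
Shutter speed: 1/8 → 1/6 → 1/5 → 1/4 — 1 stop longer (brighter).
Aperture: f/22 → f/25 → f/29 — 2/3 stop stopped down (darker).
Net so far: 1 1/3 stops brighter. ISO: 320 → 250 → 200 → 160 → 125.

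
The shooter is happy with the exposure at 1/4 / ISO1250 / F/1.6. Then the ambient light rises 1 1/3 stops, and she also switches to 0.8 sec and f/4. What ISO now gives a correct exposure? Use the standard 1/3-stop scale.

ISO 1000

Scene light: 1 1/3 stops brighter.
Shutter speed: 1/4 → 0.3 → 0.4 → 0.5 → 0.6 → 0.8 — 1 2/3 stops longer (brighter).
Aperture: f/1.6 → f/1.8 → f/2 → f/2.2 → f/2.5 → f/2.8 → f/3.2 → f/3.5 → f/4 — 2 2/3 stops smaller aperture (darker).
Net so far: 1/3 stop brighter. ISO: 1250 → 1000.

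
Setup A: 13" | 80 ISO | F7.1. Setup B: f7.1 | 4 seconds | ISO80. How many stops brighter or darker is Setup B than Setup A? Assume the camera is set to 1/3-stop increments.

Aperture: unchanged.
Shutter speed: 13 → 10 → 8 → 6 → 5 → 4 — 1 2/3 stops shorter (darker).
ISO: unchanged.
Net: −1 2/3 = −1 2/3 stops.

1 2/3 stops darker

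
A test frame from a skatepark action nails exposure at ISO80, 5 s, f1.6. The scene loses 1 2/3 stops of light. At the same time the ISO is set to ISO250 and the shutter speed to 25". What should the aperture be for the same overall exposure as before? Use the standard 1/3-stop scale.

f/3.5

Scene light: 1 2/3 stops darker.
ISO: 80 → 100 → 125 → 160 → 200 → 250 — 1 2/3 stops raised (brighter).
Shutter speed: 5 → 6 → 8 → 10 → 13 → 15 → 20 → 25 — 2 1/3 stops longer (brighter).
Net so far: 2 1/3 stops brighter. Aperture: f/1.6 → f/1.8 → f/2 → f/2.2 → f/2.5 → f/2.8 → f/3.2 → f/3.5.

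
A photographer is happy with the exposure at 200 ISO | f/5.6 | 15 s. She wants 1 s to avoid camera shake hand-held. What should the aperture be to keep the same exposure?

Shutter speed: 15 → 8 → 4 → 2 → 1 — 4 stops shorter (darker).
Need 4 stops brighter from the aperture: f/5.6 → f/4 → f/2.8 → f/2 → f/1.4.

f/1.4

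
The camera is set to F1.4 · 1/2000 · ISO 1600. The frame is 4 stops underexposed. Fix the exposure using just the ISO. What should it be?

ISO 25600

Underexposed by 4 stops → need 4 stops brighter.
ISO: 1600 → 3200 → 6400 → 12800 → 25600.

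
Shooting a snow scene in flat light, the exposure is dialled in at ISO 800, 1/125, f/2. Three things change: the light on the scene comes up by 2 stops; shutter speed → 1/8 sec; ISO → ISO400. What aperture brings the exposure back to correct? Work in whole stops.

f/11

Scene light: 2 stops brighter.
Shutter speed: 1/125 → 1/60 → 1/30 → 1/15 → 1/8 — 4 stops slower (brighter).
ISO: 800 → 400 — 1 stop dropped (darker).
Net so far: 5 stops brighter. Aperture: f/2 → f/2.8 → f/4 → f/5.6 → f/8 → f/11.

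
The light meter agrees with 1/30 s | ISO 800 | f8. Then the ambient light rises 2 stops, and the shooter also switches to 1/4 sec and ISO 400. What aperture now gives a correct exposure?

Scene light: 2 stops brighter.
Shutter speed: 1/30 → 1/15 → 1/8 → 1/4 — 3 stops slower (brighter).
ISO: 800 → 400 — 1 stop dropped (darker).
Net so far: 4 stops brighter. Aperture: f/8 → f/11 → f/16 → f/22 → f/32.

f/32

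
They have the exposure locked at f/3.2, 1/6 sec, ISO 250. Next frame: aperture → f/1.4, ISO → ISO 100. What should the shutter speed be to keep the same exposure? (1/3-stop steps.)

Aperture: f/3.2 → f/2.8 → f/2.5 → f/2.2 → f/2 → f/1.8 → f/1.6 → f/1.4 — 2 1/3 stops opened up (brighter).
ISO: 250 → 200 → 160 → 125 → 100 — 1 1/3 stops lower (darker).
Net change so far: 1 stop brighter. Offset with the shutter speed: 1/6 → 1/8 → 1/10 → 1/13.

1/13s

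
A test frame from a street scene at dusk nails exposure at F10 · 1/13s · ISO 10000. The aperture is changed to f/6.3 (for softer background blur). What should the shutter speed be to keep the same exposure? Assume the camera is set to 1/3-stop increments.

Aperture: f/10 → f/9 → f/8 → f/7.1 → f/6.3 — 1 1/3 stops opened up (brighter).
Need 1 1/3 stops darker from the shutter speed: 1/13 → 1/15 → 1/20 → 1/25 → 1/30.

1/30s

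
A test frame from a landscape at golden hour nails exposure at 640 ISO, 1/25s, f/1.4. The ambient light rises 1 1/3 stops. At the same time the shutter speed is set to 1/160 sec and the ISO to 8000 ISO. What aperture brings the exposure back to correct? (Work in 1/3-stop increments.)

f/3.2

Scene light: 1 1/3 stops brighter.
Shutter speed: 1/25 → 1/30 → 1/40 → 1/50 → 1/60 → 1/80 → 1/100 → 1/125 → 1/160 — 2 2/3 stops faster (darker).
ISO: 640 → 800 → 1000 → 1250 → 1600 → 2000 → 2500 → 3200 → 4000 → 5000 → 6400 → 8000 — 3 2/3 stops raised (brighter).
Net so far: 2 1/3 stops brighter. Aperture: f/1.4 → f/1.6 → f/1.8 → f/2 → f/2.2 → f/2.5 → f/2.8 → f/3.2.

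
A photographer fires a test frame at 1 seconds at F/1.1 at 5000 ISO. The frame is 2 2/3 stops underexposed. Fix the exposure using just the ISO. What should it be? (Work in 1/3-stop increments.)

Underexposed by 2 2/3 stops → need 2 2/3 stops brighter.
ISO: 5000 → 6400 → 8000 → 10000 → 12800 → 16000 → 20000 → 25600 → 32000.

ISO 32000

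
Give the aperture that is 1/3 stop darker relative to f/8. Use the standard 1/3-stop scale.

f/9

Aperture: f/8 → f/9 — 1/3 stop stopped down (darker).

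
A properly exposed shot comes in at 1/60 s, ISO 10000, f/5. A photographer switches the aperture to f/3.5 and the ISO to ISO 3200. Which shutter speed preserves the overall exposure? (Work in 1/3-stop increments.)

1/40s

Aperture: f/5 → f/4.5 → f/4 → f/3.5 — 1 stop larger aperture (brighter).
ISO: 10000 → 8000 → 6400 → 5000 → 4000 → 3200 — 1 2/3 stops dropped (darker).
Net change so far: 2/3 stop darker. Offset with the shutter speed: 1/60 → 1/50 → 1/40.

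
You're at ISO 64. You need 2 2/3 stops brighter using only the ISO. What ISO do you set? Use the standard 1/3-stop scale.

ISO 400

ISO: 64 → 80 → 100 → 125 → 160 → 200 → 250 → 320 → 400 — 2 2/3 stops raised (brighter).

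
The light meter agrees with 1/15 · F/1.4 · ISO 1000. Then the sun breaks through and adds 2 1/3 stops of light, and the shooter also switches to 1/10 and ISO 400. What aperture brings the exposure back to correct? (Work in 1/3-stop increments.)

f/2.5

Scene light: 2 1/3 stops brighter.
Shutter speed: 1/15 → 1/13 → 1/10 — 2/3 stop slower (brighter).
ISO: 1000 → 800 → 640 → 500 → 400 — 1 1/3 stops dropped (darker).
Net so far: 1 2/3 stops brighter. Aperture: f/1.4 → f/1.6 → f/1.8 → f/2 → f/2.2 → f/2.5.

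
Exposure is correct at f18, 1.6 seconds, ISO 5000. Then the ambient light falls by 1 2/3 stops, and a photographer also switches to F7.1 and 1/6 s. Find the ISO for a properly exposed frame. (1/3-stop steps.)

Scene light: 1 2/3 stops darker.
Aperture: f/18 → f/16 → f/14 → f/13 → f/11 → f/10 → f/9 → f/8 → f/7.1 — 2 2/3 stops wider (brighter).
Shutter speed: 1.6 → 1.3 → 1 → 0.8 → 0.6 → 0.5 → 0.4 → 0.3 → 1/4 → 1/5 → 1/6 — 3 1/3 stops faster (darker).
Net so far: 2 1/3 stops darker. ISO: 5000 → 6400 → 8000 → 10000 → 12800 → 16000 → 20000 → 25600.

ISO 25600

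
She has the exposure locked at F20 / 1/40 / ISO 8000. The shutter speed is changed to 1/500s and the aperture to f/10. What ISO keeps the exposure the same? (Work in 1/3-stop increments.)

Shutter speed: 1/40 → 1/50 → 1/60 → 1/80 → 1/100 → 1/125 → 1/160 → 1/200 → 1/250 → 1/320 → 1/400 → 1/500 — 3 2/3 stops shorter (darker).
Aperture: f/20 → f/18 → f/16 → f/14 → f/13 → f/11 → f/10 — 2 stops opened up (brighter).
Net change so far: 1 2/3 stops darker. Offset with the ISO: 8000 → 10000 → 12800 → 16000 → 20000 → 25600.

ISO 25600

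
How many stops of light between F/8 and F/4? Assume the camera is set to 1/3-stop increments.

2 stops

f/8 → f/7.1 → f/6.3 → f/5.6 → f/5 → f/4.5 → f/4 — count the steps: 6 third-stops = 2 stops.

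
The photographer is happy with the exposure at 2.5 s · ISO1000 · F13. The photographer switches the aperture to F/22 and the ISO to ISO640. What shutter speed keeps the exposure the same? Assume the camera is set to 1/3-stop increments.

13 s

Aperture: f/13 → f/14 → f/16 → f/18 → f/20 → f/22 — 1 2/3 stops stopped down (darker).
ISO: 1000 → 800 → 640 — 2/3 stop dropped (darker).
Net change so far: 2 1/3 stops darker. Offset with the shutter speed: 2.5 → 3.2 → 4 → 5 → 6 → 8 → 10 → 13.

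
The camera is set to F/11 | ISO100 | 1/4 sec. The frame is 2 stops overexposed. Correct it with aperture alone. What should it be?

f/22

Overexposed by 2 stops → need 2 stops darker.
Aperture: f/11 → f/16 → f/22.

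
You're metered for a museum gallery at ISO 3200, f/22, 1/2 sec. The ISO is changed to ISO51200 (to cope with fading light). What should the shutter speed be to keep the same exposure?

ISO: 3200 → 6400 → 12800 → 25600 → 51200 — 4 stops raised (brighter).
Need 4 stops darker from the shutter speed: 1/2 → 1/4 → 1/8 → 1/15 → 1/30.

1/30s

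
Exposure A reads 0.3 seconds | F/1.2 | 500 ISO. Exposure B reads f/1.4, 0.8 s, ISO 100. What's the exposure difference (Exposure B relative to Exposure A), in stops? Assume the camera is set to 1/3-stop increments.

1 1/3 stops darker

Aperture: f/1.2 → f/1.4 — 1/3 stop narrower (darker).
Shutter speed: 0.3 → 0.4 → 0.5 → 0.6 → 0.8 — 1 1/3 stops slower (brighter).
ISO: 500 → 400 → 320 → 250 → 200 → 160 → 125 → 100 — 2 1/3 stops dropped (darker).
Net: −1/3 +1 1/3 −2 1/3 = −1 1/3 stops.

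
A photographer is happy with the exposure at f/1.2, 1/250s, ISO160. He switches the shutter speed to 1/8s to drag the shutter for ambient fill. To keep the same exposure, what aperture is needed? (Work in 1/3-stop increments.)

f/7.1

Shutter speed: 1/250 → 1/200 → 1/160 → 1/125 → 1/100 → 1/80 → 1/60 → 1/50 → 1/40 → 1/30 → 1/25 → 1/20 → 1/15 → 1/13 → 1/10 → 1/8 — 5 stops slower (brighter).
Need 5 stops darker from the aperture: f/1.2 → f/1.4 → f/1.6 → f/1.8 → f/2 → f/2.2 → f/2.5 → f/2.8 → f/3.2 → f/3.5 → f/4 → f/4.5 → f/5 → f/5.6 → f/6.3 → f/7.1.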